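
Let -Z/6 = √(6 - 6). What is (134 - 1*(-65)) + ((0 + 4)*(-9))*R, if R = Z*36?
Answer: 199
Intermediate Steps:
Z = 0 (Z = -6*√(6 - 6) = -6*√0 = -6*0 = 0)
R = 0 (R = 0*36 = 0)
(134 - 1*(-65)) + ((0 + 4)*(-9))*R = (134 - 1*(-65)) + ((0 + 4)*(-9))*0 = (134 + 65) + (4*(-9))*0 = 199 - 36*0 = 199 + 0 = 199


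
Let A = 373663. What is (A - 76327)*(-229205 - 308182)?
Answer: -159784501032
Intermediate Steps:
(A - 76327)*(-229205 - 308182) = (373663 - 76327)*(-229205 - 308182) = 297336*(-537387) = -159784501032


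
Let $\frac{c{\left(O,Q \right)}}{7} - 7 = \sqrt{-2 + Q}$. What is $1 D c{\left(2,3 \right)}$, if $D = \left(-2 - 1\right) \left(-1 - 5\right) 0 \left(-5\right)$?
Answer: $0$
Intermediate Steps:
$c{\left(O,Q \right)} = 49 + 7 \sqrt{-2 + Q}$
$D = 0$ ($D = \left(-3\right) \left(-6\right) 0 \left(-5\right) = 18 \cdot 0 \left(-5\right) = 0 \left(-5\right) = 0$)
$1 D c{\left(2,3 \right)} = 1 \cdot 0 \left(49 + 7 \sqrt{-2 + 3}\right) = 0 \left(49 + 7 \sqrt{1}\right) = 0 \left(49 + 7 \cdot 1\right) = 0 \left(49 + 7\right) = 0 \cdot 56 = 0$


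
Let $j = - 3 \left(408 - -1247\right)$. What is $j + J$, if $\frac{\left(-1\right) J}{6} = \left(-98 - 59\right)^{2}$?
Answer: $-152859$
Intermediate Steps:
$J = -147894$ ($J = - 6 \left(-98 - 59\right)^{2} = - 6 \left(-157\right)^{2} = \left(-6\right) 24649 = -147894$)
$j = -4965$ ($j = - 3 \left(408 + 1247\right) = \left(-3\right) 1655 = -4965$)
$j + J = -4965 - 147894 = -152859$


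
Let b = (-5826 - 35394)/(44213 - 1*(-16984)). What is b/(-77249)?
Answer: 13740/1575802351 ≈ 8.7194e-6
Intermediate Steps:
b = -13740/20399 (b = -41220/(44213 + 16984) = -41220/61197 = -41220*1/61197 = -13740/20399 ≈ -0.67356)
b/(-77249) = -13740/20399/(-77249) = -13740/20399*(-1/77249) = 13740/1575802351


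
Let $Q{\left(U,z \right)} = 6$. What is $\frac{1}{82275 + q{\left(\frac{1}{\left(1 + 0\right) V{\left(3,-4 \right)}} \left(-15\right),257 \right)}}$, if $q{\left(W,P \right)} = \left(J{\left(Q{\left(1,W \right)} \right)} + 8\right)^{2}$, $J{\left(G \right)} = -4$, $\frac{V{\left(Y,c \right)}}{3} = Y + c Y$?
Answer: $\frac{1}{82291} \approx 1.2152 \cdot 10^{-5}$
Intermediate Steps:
$V{\left(Y,c \right)} = 3 Y + 3 Y c$ ($V{\left(Y,c \right)} = 3 \left(Y + c Y\right) = 3 \left(Y + Y c\right) = 3 Y + 3 Y c$)
$q{\left(W,P \right)} = 16$ ($q{\left(W,P \right)} = \left(-4 + 8\right)^{2} = 4^{2} = 16$)
$\frac{1}{82275 + q{\left(\frac{1}{\left(1 + 0\right) V{\left(3,-4 \right)}} \left(-15\right),257 \right)}} = \frac{1}{82275 + 16} = \frac{1}{82291}$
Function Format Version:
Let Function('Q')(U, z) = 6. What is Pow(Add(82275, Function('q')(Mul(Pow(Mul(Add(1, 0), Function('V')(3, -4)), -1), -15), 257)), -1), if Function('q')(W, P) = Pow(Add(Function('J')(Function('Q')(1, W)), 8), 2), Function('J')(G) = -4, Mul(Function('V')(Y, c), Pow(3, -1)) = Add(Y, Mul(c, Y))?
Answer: Rational(1, 82291) ≈ 1.2152e-5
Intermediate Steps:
Function('V')(Y, c) = Add(Mul(3, Y), Mul(3, Y, c)) (Function('V')(Y, c) = Mul(3, Add(Y, Mul(c, Y))) = Mul(3, Add(Y, Mul(Y, c))) = Add(Mul(3, Y), Mul(3, Y, c)))
Function('q')(W, P) = 16 (Function('q')(W, P) = Pow(Add(-4, 8), 2) = Pow(4, 2) = 16)
Pow(Add(82275, Function('q')(Mul(Pow(Mul(Add(1, 0), Function('V')(3, -4)), -1), -15), 257)), -1) = Pow(Add(82275, 16), -1) = Pow(82291, -1) = Rational(1, 82291)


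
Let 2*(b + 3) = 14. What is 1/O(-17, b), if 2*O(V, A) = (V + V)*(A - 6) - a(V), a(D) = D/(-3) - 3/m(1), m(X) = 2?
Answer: 12/383 ≈ 0.031332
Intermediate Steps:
b = 4 (b = -3 + (½)*14 = -3 + 7 = 4)
a(D) = -3/2 - D/3 (a(D) = D/(-3) - 3/2 = D*(-⅓) - 3*½ = -D/3 - 3/2 = -3/2 - D/3)
O(V, A) = ¾ + V/6 + V*(-6 + A) (O(V, A) = ((V + V)*(A - 6) - (-3/2 - V/3))/2 = ((2*V)*(-6 + A) + (3/2 + V/3))/2 = (2*V*(-6 + A) + (3/2 + V/3))/2 = (3/2 + V/3 + 2*V*(-6 + A))/2 = ¾ + V/6 + V*(-6 + A))
1/O(-17, b) = 1/(¾ - 35/6*(-17) + 4*(-17)) = 1/(¾ + 595/6 - 68) = 1/(383/12) = 12/383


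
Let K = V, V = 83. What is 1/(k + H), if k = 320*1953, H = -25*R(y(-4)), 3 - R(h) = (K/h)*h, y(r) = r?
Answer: 1/626960 ≈ 1.5950e-6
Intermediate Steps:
K = 83
R(h) = -80 (R(h) = 3 - 83/h*h = 3 - 1*83 = 3 - 83 = -80)
H = 2000 (H = -25*(-80) = 2000)
k = 624960
1/(k + H) = 1/(624960 + 2000) = 1/626960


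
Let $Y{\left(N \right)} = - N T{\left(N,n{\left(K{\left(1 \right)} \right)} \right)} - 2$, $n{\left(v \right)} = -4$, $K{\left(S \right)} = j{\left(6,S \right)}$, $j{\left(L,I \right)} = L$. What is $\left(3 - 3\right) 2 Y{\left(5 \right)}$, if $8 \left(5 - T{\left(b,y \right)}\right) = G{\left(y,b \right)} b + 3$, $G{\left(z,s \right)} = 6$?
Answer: $0$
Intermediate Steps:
$K{\left(S \right)} = 6$
$T{\left(b,y \right)} = \frac{37}{8} - \frac{3 b}{4}$ ($T{\left(b,y \right)} = 5 - \frac{6 b + 3}{8} = 5 - \frac{3 + 6 b}{8} = 5 - \left(\frac{3}{8} + \frac{3 b}{4}\right) = \frac{37}{8} - \frac{3 b}{4}$)
$Y{\left(N \right)} = -2 - N \left(\frac{37}{8} - \frac{3 N}{4}\right)$ ($Y{\left(N \right)} = - N \left(\frac{37}{8} - \frac{3 N}{4}\right) - 2 = -2 - N \left(\frac{37}{8} - \frac{3 N}{4}\right)$)
$\left(3 - 3\right) 2 Y{\left(5 \right)} = \left(3 - 3\right) 2 \left(-2 + \frac{1}{8} \cdot 5 \left(-37 + 6 \cdot 5\right)\right) = 0 \cdot 2 \left(-2 + \frac{1}{8} \cdot 5 \left(-37 + 30\right)\right) = 0 \left(-2 + \frac{1}{8} \cdot 5 \left(-7\right)\right) = 0 \left(-2 - \frac{35}{8}\right) = 0 \left(- \frac{51}{8}\right) = 0$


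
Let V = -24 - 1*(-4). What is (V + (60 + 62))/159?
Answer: 34/53 ≈ 0.64151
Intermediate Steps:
V = -20 (V = -24 + 4 = -20)
(V + (60 + 62))/159 = (-20 + (60 + 62))/159 = (-20 + 122)*(1/159) = 102*(1/159) = 34/53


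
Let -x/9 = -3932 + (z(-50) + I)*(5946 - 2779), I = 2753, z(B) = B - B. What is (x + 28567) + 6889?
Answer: -78397915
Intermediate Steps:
z(B) = 0
x = -78433371 (x = -9*(-3932 + (0 + 2753)*(5946 - 2779)) = -9*(-3932 + 2753*3167) = -9*(-3932 + 8718751) = -9*8714819 = -78433371)
(x + 28567) + 6889 = (-78433371 + 28567) + 6889 = -78404804 + 6889 = -78397915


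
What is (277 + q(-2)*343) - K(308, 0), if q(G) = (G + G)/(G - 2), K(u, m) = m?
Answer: 620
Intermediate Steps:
q(G) = 2*G/(-2 + G) (q(G) = (2*G)/(-2 + G) = 2*G/(-2 + G))
(277 + q(-2)*343) - K(308, 0) = (277 + (2*(-2)/(-2 - 2))*343) - 1*0 = (277 + (2*(-2)/(-4))*343) + 0 = (277 + (2*(-2)*(-¼))*343) + 0 = (277 + 1*343) + 0 = (277 + 343) + 0 = 620 + 0 = 620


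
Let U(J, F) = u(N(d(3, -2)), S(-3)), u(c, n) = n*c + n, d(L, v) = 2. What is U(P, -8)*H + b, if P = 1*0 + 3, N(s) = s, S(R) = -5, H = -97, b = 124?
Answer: 1579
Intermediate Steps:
P = 3 (P = 0 + 3 = 3)
u(c, n) = n + c*n (u(c, n) = c*n + n = n + c*n)
U(J, F) = -15 (U(J, F) = -5*(1 + 2) = -5*3 = -15)
U(P, -8)*H + b = -15*(-97) + 124 = 1455 + 124 = 1579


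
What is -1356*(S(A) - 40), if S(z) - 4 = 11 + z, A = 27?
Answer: -2712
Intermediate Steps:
S(z) = 15 + z (S(z) = 4 + (11 + z) = 15 + z)
-1356*(S(A) - 40) = -1356*((15 + 27) - 40) = -1356*(42 - 40) = -1356*2 = -2712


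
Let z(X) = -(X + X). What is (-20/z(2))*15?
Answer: 75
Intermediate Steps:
z(X) = -2*X
(-20/z(2))*15 = (-20/(-2*2))*15 = (-20/(-4))*15 = -¼*(-20)*15 = 5*15 = 75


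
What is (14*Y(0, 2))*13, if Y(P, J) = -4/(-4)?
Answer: 182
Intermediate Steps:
Y(P, J) = 1 (Y(P, J) = -4*(-¼) = 1)
(14*Y(0, 2))*13 = (14*1)*13 = 14*13 = 182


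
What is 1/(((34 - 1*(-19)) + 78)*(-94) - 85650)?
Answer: -1/97964 ≈ -1.0208e-5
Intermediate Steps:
1/(((34 - 1*(-19)) + 78)*(-94) - 85650) = 1/(((34 + 19) + 78)*(-94) - 85650) = 1/((53 + 78)*(-94) - 85650) = 1/(131*(-94) - 85650) = 1/(-12314 - 85650) = 1/(-97964) = -1/97964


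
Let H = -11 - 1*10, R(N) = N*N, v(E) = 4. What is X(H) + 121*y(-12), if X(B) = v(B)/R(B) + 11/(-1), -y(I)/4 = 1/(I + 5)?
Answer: 25645/441 ≈ 58.152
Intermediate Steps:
R(N) = N²
y(I) = -4/(5 + I) (y(I) = -4/(I + 5) = -4/(5 + I))
H = -21 (H = -11 - 10 = -21)
X(B) = -11 + 4/B² (X(B) = 4/(B²) + 11/(-1) = 4/B² + 11*(-1) = 4/B² - 11 = -11 + 4/B²)
X(H) + 121*y(-12) = (-11 + 4/(-21)²) + 121*(-4/(5 - 12)) = (-11 + 4*(1/441)) + 121*(-4/(-7)) = (-11 + 4/441) + 121*(-4*(-⅐)) = -4847/441 + 121*(4/7) = -4847/441 + 484/7 = 25645/441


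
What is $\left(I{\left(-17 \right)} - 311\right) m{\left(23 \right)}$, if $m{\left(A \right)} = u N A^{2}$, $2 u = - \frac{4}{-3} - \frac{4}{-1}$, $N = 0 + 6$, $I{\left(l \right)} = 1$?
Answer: $-2623840$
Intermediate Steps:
$N = 6$
$u = \frac{8}{3}$ ($u = \frac{- \frac{4}{-3} - \frac{4}{-1}}{2} = \frac{\left(-4\right) \left(- \frac{1}{3}\right) - -4}{2} = \frac{\frac{4}{3} + 4}{2} = \frac{1}{2} \cdot \frac{16}{3} = \frac{8}{3} \approx 2.6667$)
$m{\left(A \right)} = 16 A^{2}$ ($m{\left(A \right)} = \frac{8}{3} \cdot 6 A^{2} = 16 A^{2}$)
$\left(I{\left(-17 \right)} - 311\right) m{\left(23 \right)} = \left(1 - 311\right) 16 \cdot 23^{2} = - 310 \cdot 16 \cdot 529 = \left(-310\right) 8464 = -2623840$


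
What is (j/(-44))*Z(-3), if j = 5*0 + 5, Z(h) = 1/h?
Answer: 5/132 ≈ 0.037879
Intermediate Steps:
j = 5 (j = 0 + 5 = 5)
(j/(-44))*Z(-3) = (5/(-44))/(-3) = -1/44*5*(-⅓) = -5/44*(-⅓) = 5/132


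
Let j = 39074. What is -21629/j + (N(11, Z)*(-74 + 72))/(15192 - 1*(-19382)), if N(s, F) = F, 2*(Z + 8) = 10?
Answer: -373783301/675472238 ≈ -0.55337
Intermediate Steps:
Z = -3 (Z = -8 + (½)*10 = -8 + 5 = -3)
-21629/j + (N(11, Z)*(-74 + 72))/(15192 - 1*(-19382)) = -21629/39074 + (-3*(-74 + 72))/(15192 - 1*(-19382)) = -21629*1/39074 + (-3*(-2))/(15192 + 19382) = -21629/39074 + 6/34574 = -21629/39074 + 6*(1/34574) = -21629/39074 + 3/17287 = -373783301/675472238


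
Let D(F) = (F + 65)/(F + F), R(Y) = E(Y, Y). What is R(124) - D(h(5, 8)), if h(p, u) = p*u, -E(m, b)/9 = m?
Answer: -17877/16 ≈ -1117.3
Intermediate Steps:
E(m, b) = -9*m
R(Y) = -9*Y
D(F) = (65 + F)/(2*F) (D(F) = (65 + F)/((2*F)) = (65 + F)*(1/(2*F)) = (65 + F)/(2*F))
R(124) - D(h(5, 8)) = -9*124 - (65 + 5*8)/(2*(5*8)) = -1116 - (65 + 40)/(2*40) = -1116 - 105/(2*40) = -1116 - 1*21/16 = -1116 - 21/16 = -17877/16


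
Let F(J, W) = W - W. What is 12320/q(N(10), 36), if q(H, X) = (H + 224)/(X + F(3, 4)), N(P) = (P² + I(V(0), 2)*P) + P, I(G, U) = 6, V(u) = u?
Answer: 221760/197 ≈ 1125.7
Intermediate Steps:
F(J, W) = 0
N(P) = P² + 7*P (N(P) = (P² + 6*P) + P = P² + 7*P)
q(H, X) = (224 + H)/X (q(H, X) = (H + 224)/(X + 0) = (224 + H)/X)
12320/q(N(10), 36) = 12320/(((224 + 10*(7 + 10))/36)) = 12320/(((224 + 10*17)/36)) = 12320/(((224 + 170)/36)) = 12320/(((1/36)*394)) = 12320/(197/18) = 12320*(18/197) = 221760/197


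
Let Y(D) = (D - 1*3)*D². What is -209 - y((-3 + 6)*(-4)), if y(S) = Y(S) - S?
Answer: 1939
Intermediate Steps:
Y(D) = D²*(-3 + D) (Y(D) = (D - 3)*D² = (-3 + D)*D² = D²*(-3 + D))
y(S) = -S + S²*(-3 + S) (y(S) = S²*(-3 + S) - S = -S + S²*(-3 + S))
-209 - y((-3 + 6)*(-4)) = -209 - (-3 + 6)*(-4)*(-1 + ((-3 + 6)*(-4))*(-3 + (-3 + 6)*(-4))) = -209 - 3*(-4)*(-1 + (3*(-4))*(-3 + 3*(-4))) = -209 - (-12)*(-1 - 12*(-3 - 12)) = -209 - (-12)*(-1 - 12*(-15)) = -209 - (-12)*(-1 + 180) = -209 - (-12)*179 = -209 - 1*(-2148) = -209 + 2148 = 1939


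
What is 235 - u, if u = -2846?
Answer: 3081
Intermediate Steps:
235 - u = 235 - 1*(-2846) = 235 + 2846 = 3081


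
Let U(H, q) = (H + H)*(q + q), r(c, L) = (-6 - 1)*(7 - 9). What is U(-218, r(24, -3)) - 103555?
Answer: -115763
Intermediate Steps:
r(c, L) = 14 (r(c, L) = -7*(-2) = 14)
U(H, q) = 4*H*q (U(H, q) = (2*H)*(2*q) = 4*H*q)
U(-218, r(24, -3)) - 103555 = 4*(-218)*14 - 103555 = -12208 - 103555 = -115763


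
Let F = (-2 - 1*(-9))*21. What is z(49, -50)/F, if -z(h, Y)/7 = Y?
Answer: 50/21 ≈ 2.3810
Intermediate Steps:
z(h, Y) = -7*Y
F = 147 (F = (-2 + 9)*21 = 7*21 = 147)
z(49, -50)/F = -7*(-50)/147 = 350*(1/147) = 50/21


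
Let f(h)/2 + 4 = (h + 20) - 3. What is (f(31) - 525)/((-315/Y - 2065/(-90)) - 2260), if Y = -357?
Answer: 133722/684269 ≈ 0.19542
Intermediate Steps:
f(h) = 26 + 2*h (f(h) = -8 + 2*((h + 20) - 3) = -8 + 2*((20 + h) - 3) = -8 + 2*(17 + h) = -8 + (34 + 2*h) = 26 + 2*h)
(f(31) - 525)/((-315/Y - 2065/(-90)) - 2260) = ((26 + 2*31) - 525)/((-315/(-357) - 2065/(-90)) - 2260) = ((26 + 62) - 525)/((-315*(-1/357) - 2065*(-1/90)) - 2260) = (88 - 525)/((15/17 + 413/18) - 2260) = -437/(7291/306 - 2260) = -437/(-684269/306) = -437*(-306/684269) = 133722/684269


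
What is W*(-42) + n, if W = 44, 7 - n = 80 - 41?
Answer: -1880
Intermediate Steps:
n = -32 (n = 7 - (80 - 41) = 7 - 1*39 = 7 - 39 = -32)
W*(-42) + n = 44*(-42) - 32 = -1848 - 32 = -1880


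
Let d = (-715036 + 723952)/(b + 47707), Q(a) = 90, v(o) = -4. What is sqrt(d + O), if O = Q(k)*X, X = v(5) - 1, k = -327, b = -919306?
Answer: I*sqrt(37985104304126)/290533 ≈ 21.213*I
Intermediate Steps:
X = -5 (X = -4 - 1 = -5)
d = -2972/290533 (d = (-715036 + 723952)/(-919306 + 47707) = 8916/(-871599) = 8916*(-1/871599) = -2972/290533 ≈ -0.010229)
O = -450 (O = 90*(-5) = -450)
sqrt(d + O) = sqrt(-2972/290533 - 450) = sqrt(-130742822/290533) = I*sqrt(37985104304126)/290533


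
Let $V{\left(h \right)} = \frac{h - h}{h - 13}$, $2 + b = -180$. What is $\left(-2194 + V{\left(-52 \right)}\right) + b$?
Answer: $-2376$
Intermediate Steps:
$b = -182$ ($b = -2 - 180 = -182$)
$V{\left(h \right)} = 0$ ($V{\left(h \right)} = \frac{0}{-13 + h} = 0$)
$\left(-2194 + V{\left(-52 \right)}\right) + b = \left(-2194 + 0\right) - 182 = -2194 - 182 = -2376$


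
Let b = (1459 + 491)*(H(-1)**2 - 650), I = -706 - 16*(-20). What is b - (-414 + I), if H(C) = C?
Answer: -1264750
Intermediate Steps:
I = -386 (I = -706 - 1*(-320) = -706 + 320 = -386)
b = -1265550 (b = (1459 + 491)*((-1)**2 - 650) = 1950*(1 - 650) = 1950*(-649) = -1265550)
b - (-414 + I) = -1265550 - (-414 - 386) = -1265550 - 1*(-800) = -1265550 + 800 = -1264750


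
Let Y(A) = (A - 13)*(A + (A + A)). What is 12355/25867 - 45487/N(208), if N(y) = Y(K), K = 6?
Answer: 1178168959/3259242 ≈ 361.49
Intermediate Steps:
Y(A) = 3*A*(-13 + A) (Y(A) = (-13 + A)*(A + 2*A) = (-13 + A)*(3*A) = 3*A*(-13 + A))
N(y) = -126 (N(y) = 3*6*(-13 + 6) = 3*6*(-7) = -126)
12355/25867 - 45487/N(208) = 12355/25867 - 45487/(-126) = 12355*(1/25867) - 45487*(-1/126) = 12355/25867 + 45487/126 = 1178168959/3259242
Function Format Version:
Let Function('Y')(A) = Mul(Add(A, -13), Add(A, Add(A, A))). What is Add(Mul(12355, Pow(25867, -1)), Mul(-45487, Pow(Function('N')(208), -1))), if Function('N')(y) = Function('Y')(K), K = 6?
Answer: Rational(1178168959, 3259242) ≈ 361.49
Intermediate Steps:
Function('Y')(A) = Mul(3, A, Add(-13, A)) (Function('Y')(A) = Mul(Add(-13, A), Add(A, Mul(2, A))) = Mul(Add(-13, A), Mul(3, A)) = Mul(3, A, Add(-13, A)))
Function('N')(y) = -126 (Function('N')(y) = Mul(3, 6, Add(-13, 6)) = Mul(3, 6, -7) = -126)
Add(Mul(12355, Pow(25867, -1)), Mul(-45487, Pow(Function('N')(208), -1))) = Add(Mul(12355, Pow(25867, -1)), Mul(-45487, Pow(-126, -1))) = Add(Mul(12355, Rational(1, 25867)), Mul(-45487, Rational(-1, 126))) = Add(Rational(12355, 25867), Rational(45487, 126)) = Rational(1178168959, 3259242)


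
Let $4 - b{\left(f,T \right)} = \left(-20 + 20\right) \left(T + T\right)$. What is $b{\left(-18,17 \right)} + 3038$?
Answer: $3042$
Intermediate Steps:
$b{\left(f,T \right)} = 4$ ($b{\left(f,T \right)} = 4 - \left(-20 + 20\right) \left(T + T\right) = 4 - 0 \cdot 2 T = 4 - 0 = 4 + 0 = 4$)
$b{\left(-18,17 \right)} + 3038 = 4 + 3038 = 3042$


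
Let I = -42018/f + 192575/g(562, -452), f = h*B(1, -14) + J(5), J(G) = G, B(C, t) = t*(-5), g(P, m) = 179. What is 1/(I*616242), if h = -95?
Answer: 396485/264405223273158 ≈ 1.4995e-9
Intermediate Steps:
B(C, t) = -5*t
f = -6645 (f = -(-475)*(-14) + 5 = -95*70 + 5 = -6650 + 5 = -6645)
I = 429060699/396485 (I = -42018/(-6645) + 192575/179 = -42018*(-1/6645) + 192575*(1/179) = 14006/2215 + 192575/179 = 429060699/396485 ≈ 1082.2)
1/(I*616242) = 1/((429060699/396485)*616242) = (396485/429060699)*(1/616242) = 396485/264405223273158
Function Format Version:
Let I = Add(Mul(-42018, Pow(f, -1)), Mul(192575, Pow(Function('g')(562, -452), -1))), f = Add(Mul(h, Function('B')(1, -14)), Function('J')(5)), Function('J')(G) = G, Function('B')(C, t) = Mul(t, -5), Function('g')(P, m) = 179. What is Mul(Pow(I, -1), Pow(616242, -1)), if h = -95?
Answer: Rational(396485, 264405223273158) ≈ 1.4995e-9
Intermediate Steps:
Function('B')(C, t) = Mul(-5, t)
f = -6645 (f = Add(Mul(-95, Mul(-5, -14)), 5) = Add(Mul(-95, 70), 5) = Add(-6650, 5) = -6645)
I = Rational(429060699, 396485) (I = Add(Mul(-42018, Pow(-6645, -1)), Mul(192575, Pow(179, -1))) = Add(Mul(-42018, Rational(-1, 6645)), Mul(192575, Rational(1, 179))) = Add(Rational(14006, 2215), Rational(192575, 179)) = Rational(429060699, 396485) ≈ 1082.2)
Mul(Pow(I, -1), Pow(616242, -1)) = Mul(Pow(Rational(429060699, 396485), -1), Pow(616242, -1)) = Mul(Rational(396485, 429060699), Rational(1, 616242)) = Rational(396485, 264405223273158)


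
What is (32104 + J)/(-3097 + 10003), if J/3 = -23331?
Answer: -37889/6906 ≈ -5.4864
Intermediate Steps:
J = -69993 (J = 3*(-23331) = -69993)
(32104 + J)/(-3097 + 10003) = (32104 - 69993)/(-3097 + 10003) = -37889/6906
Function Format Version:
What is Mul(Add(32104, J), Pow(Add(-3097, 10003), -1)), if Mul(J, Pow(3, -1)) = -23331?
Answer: Rational(-37889, 6906) ≈ -5.4864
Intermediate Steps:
J = -69993 (J = Mul(3, -23331) = -69993)
Mul(Add(32104, J), Pow(Add(-3097, 10003), -1)) = Mul(Add(32104, -69993), Pow(Add(-3097, 10003), -1)) = Mul(-37889, Pow(6906, -1)) = Mul(-37889, Rational(1, 6906)) = Rational(-37889, 6906)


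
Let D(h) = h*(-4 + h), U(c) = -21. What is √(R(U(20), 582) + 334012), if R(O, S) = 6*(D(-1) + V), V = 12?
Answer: √334114 ≈ 578.03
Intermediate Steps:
R(O, S) = 102 (R(O, S) = 6*(-(-4 - 1) + 12) = 6*(-1*(-5) + 12) = 6*(5 + 12) = 6*17 = 102)
√(R(U(20), 582) + 334012) = √(102 + 334012) = √334114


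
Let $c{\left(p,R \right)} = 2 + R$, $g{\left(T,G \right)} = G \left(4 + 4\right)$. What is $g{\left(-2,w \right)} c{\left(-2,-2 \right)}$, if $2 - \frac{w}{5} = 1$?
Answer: $0$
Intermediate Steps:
$w = 5$ ($w = 10 - 5 = 5$)
$g{\left(T,G \right)} = 8 G$ ($g{\left(T,G \right)} = G 8 = 8 G$)
$g{\left(-2,w \right)} c{\left(-2,-2 \right)} = 8 \cdot 5 \left(2 - 2\right) = 40 \cdot 0 = 0$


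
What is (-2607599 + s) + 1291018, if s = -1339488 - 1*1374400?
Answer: -4030469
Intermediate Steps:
s = -2713888 (s = -1339488 - 1374400 = -2713888)
(-2607599 + s) + 1291018 = (-2607599 - 2713888) + 1291018 = -5321487 + 1291018 = -4030469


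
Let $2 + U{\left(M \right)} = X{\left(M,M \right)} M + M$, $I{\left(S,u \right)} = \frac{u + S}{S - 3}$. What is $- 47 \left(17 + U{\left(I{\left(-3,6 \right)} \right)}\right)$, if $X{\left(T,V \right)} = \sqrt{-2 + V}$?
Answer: $- \frac{1363}{2} + \frac{47 i \sqrt{10}}{4} \approx -681.5 + 37.157 i$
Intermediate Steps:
$I{\left(S,u \right)} = \frac{S + u}{-3 + S}$
$U{\left(M \right)} = -2 + M + M \sqrt{-2 + M}$ ($U{\left(M \right)} = -2 + \left(\sqrt{-2 + M} M + M\right) = -2 + \left(M \sqrt{-2 + M} + M\right) = -2 + \left(M + M \sqrt{-2 + M}\right) = -2 + M + M \sqrt{-2 + M}$)
$- 47 \left(17 + U{\left(I{\left(-3,6 \right)} \right)}\right) = - 47 \left(17 + \left(-2 + \frac{-3 + 6}{-3 - 3} + \frac{-3 + 6}{-3 - 3} \sqrt{-2 + \frac{-3 + 6}{-3 - 3}}\right)\right) = - 47 \left(17 + \left(-2 + \frac{1}{-6} \cdot 3 + \frac{1}{-6} \cdot 3 \sqrt{-2 + \frac{1}{-6} \cdot 3}\right)\right) = - 47 \left(17 - \left(\frac{5}{2} - \left(- \frac{1}{6}\right) 3 \sqrt{-2 - \frac{1}{2}}\right)\right) = - 47 \left(17 - \left(\frac{5}{2} + \frac{\sqrt{-2 - \frac{1}{2}}}{2}\right)\right) = - 47 \left(17 - \left(\frac{5}{2} + \frac{i \sqrt{10}}{4}\right)\right) = - 47 \left(\frac{29}{2} - \frac{i \sqrt{10}}{4}\right) = - \frac{1363}{2} + \frac{47 i \sqrt{10}}{4}$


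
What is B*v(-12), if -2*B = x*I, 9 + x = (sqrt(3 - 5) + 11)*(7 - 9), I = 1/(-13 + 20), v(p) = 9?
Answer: 279/14 + 9*I*sqrt(2)/7 ≈ 19.929 + 1.8183*I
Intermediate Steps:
I = 1/7 ≈ 0.14286
x = -31 - 2*I*sqrt(2) (x = -9 + (sqrt(3 - 5) + 11)*(7 - 9) = -9 + (sqrt(-2) + 11)*(-2) = -9 + (I*sqrt(2) + 11)*(-2) = -9 + (11 + I*sqrt(2))*(-2) = -9 + (-22 - 2*I*sqrt(2)) = -31 - 2*I*sqrt(2) ≈ -31.0 - 2.8284*I)
B = 31/14 + I*sqrt(2)/7 (B = -(-31 - 2*I*sqrt(2))/(2*7) = -(-31/7 - 2*I*sqrt(2)/7)/2 = 31/14 + I*sqrt(2)/7 ≈ 2.2143 + 0.20203*I)
B*v(-12) = (31/14 + I*sqrt(2)/7)*9 = 279/14 + 9*I*sqrt(2)/7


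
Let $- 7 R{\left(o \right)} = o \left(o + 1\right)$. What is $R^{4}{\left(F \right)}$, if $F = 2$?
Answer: $\frac{1296}{2401} \approx 0.53977$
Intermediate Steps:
$R{\left(o \right)} = - \frac{o \left(1 + o\right)}{7}$ ($R{\left(o \right)} = - \frac{o \left(o + 1\right)}{7} = - \frac{o \left(1 + o\right)}{7}$)
$R^{4}{\left(F \right)} = \left(\left(- \frac{1}{7}\right) 2 \left(1 + 2\right)\right)^{4} = \left(\left(- \frac{1}{7}\right) 2 \cdot 3\right)^{4} = \left(- \frac{6}{7}\right)^{4} = \frac{1296}{2401}$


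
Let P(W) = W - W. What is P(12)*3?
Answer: 0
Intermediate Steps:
P(W) = 0
P(12)*3 = 0*3 = 0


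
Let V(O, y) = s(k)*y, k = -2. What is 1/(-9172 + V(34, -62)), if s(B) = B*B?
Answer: -1/9420 ≈ -0.00010616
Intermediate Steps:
s(B) = B²
V(O, y) = 4*y (V(O, y) = (-2)²*y = 4*y)
1/(-9172 + V(34, -62)) = 1/(-9172 + 4*(-62)) = 1/(-9172 - 248) = 1/(-9420) = -1/9420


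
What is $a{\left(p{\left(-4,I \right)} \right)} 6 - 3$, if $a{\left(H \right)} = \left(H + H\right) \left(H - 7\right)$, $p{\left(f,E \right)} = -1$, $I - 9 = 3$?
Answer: $93$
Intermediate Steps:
$I = 12$ ($I = 9 + 3 = 12$)
$a{\left(H \right)} = 2 H \left(-7 + H\right)$
$a{\left(p{\left(-4,I \right)} \right)} 6 - 3 = 2 \left(-1\right) \left(-7 - 1\right) 6 - 3 = 2 \left(-1\right) \left(-8\right) 6 - 3 = 16 \cdot 6 - 3 = 96 - 3 = 93$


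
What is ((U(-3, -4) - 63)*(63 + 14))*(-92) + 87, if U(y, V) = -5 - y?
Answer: 460547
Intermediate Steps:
((U(-3, -4) - 63)*(63 + 14))*(-92) + 87 = (((-5 - 1*(-3)) - 63)*(63 + 14))*(-92) + 87 = (((-5 + 3) - 63)*77)*(-92) + 87 = ((-2 - 63)*77)*(-92) + 87 = -65*77*(-92) + 87 = -5005*(-92) + 87 = 460460 + 87 = 460547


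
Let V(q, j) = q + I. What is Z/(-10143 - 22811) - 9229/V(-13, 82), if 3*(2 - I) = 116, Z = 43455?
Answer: 905922603/4910146 ≈ 184.50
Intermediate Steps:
I = -110/3 (I = 2 - 1/3*116 = 2 - 116/3 = -110/3 ≈ -36.667)
V(q, j) = -110/3 + q (V(q, j) = q - 110/3 = -110/3 + q)
Z/(-10143 - 22811) - 9229/V(-13, 82) = 43455/(-10143 - 22811) - 9229/(-110/3 - 13) = 43455/(-32954) - 9229/(-149/3) = 43455*(-1/32954) - 9229*(-3/149) = -43455/32954 + 27687/149 = 905922603/4910146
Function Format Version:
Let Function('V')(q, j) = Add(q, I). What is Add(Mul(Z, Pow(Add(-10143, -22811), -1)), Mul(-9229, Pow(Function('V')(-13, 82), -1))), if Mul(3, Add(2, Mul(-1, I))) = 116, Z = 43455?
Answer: Rational(905922603, 4910146) ≈ 184.50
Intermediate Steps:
I = Rational(-110, 3) (I = Add(2, Mul(Rational(-1, 3), 116)) = Add(2, Rational(-116, 3)) = Rational(-110, 3) ≈ -36.667)
Function('V')(q, j) = Add(Rational(-110, 3), q) (Function('V')(q, j) = Add(q, Rational(-110, 3)) = Add(Rational(-110, 3), q))
Add(Mul(Z, Pow(Add(-10143, -22811), -1)), Mul(-9229, Pow(Function('V')(-13, 82), -1))) = Add(Mul(43455, Pow(Add(-10143, -22811), -1)), Mul(-9229, Pow(Add(Rational(-110, 3), -13), -1))) = Add(Mul(43455, Pow(-32954, -1)), Mul(-9229, Pow(Rational(-149, 3), -1))) = Add(Mul(43455, Rational(-1, 32954)), Mul(-9229, Rational(-3, 149))) = Add(Rational(-43455, 32954), Rational(27687, 149)) = Rational(905922603, 4910146)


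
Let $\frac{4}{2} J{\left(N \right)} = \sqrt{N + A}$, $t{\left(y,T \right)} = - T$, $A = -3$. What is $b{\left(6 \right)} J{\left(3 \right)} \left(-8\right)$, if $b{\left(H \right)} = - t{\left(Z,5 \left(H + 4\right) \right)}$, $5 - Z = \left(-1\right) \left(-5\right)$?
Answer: $0$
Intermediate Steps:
$Z = 0$ ($Z = 5 - \left(-1\right) \left(-5\right) = 5 - 5 = 0$)
$b{\left(H \right)} = 20 + 5 H$ ($b{\left(H \right)} = - \left(-1\right) 5 \left(H + 4\right) = - \left(-1\right) 5 \left(4 + H\right) = - \left(-1\right) \left(20 + 5 H\right) = - (-20 - 5 H) = 20 + 5 H$)
$J{\left(N \right)} = \frac{\sqrt{-3 + N}}{2}$ ($J{\left(N \right)} = \frac{\sqrt{N - 3}}{2} = \frac{\sqrt{-3 + N}}{2}$)
$b{\left(6 \right)} J{\left(3 \right)} \left(-8\right) = \left(20 + 5 \cdot 6\right) \frac{\sqrt{-3 + 3}}{2} \left(-8\right) = \left(20 + 30\right) \frac{\sqrt{0}}{2} \left(-8\right) = 50 \cdot \frac{1}{2} \cdot 0 \left(-8\right) = 50 \cdot 0 \left(-8\right) = 0 \left(-8\right) = 0$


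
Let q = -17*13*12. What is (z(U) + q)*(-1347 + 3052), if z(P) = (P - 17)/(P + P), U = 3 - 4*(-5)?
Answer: -103993065/23 ≈ -4.5214e+6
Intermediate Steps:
U = 23 (U = 3 + 20 = 23)
z(P) = (-17 + P)/(2*P) (z(P) = (-17 + P)/((2*P)) = (-17 + P)*(1/(2*P)) = (-17 + P)/(2*P))
q = -2652 (q = -221*12 = -2652)
(z(U) + q)*(-1347 + 3052) = ((1/2)*(-17 + 23)/23 - 2652)*(-1347 + 3052) = ((1/2)*(1/23)*6 - 2652)*1705 = (3/23 - 2652)*1705 = -60993/23*1705 = -103993065/23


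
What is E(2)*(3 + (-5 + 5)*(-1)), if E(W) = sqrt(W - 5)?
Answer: 3*I*sqrt(3) ≈ 5.1962*I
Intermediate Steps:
E(W) = sqrt(-5 + W)
E(2)*(3 + (-5 + 5)*(-1)) = sqrt(-5 + 2)*(3 + (-5 + 5)*(-1)) = sqrt(-3)*(3 + 0*(-1)) = (I*sqrt(3))*(3 + 0) = (I*sqrt(3))*3 = 3*I*sqrt(3)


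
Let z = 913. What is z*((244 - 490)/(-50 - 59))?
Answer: 224598/109 ≈ 2060.5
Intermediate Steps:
z*((244 - 490)/(-50 - 59)) = 913*((244 - 490)/(-50 - 59)) = 913*(-246/(-109)) = 913*(-246*(-1/109)) = 913*(246/109) = 224598/109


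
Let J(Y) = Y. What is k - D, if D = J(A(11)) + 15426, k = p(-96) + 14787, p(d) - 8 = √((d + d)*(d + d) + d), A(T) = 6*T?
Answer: -697 + 4*√2298 ≈ -505.25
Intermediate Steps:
p(d) = 8 + √(d + 4*d²) (p(d) = 8 + √((d + d)*(d + d) + d) = 8 + √((2*d)*(2*d) + d) = 8 + √(4*d² + d) = 8 + √(d + 4*d²))
k = 14795 + 4*√2298 (k = (8 + √(-96*(1 + 4*(-96)))) + 14787 = (8 + √(-96*(1 - 384))) + 14787 = (8 + √(-96*(-383))) + 14787 = (8 + √36768) + 14787 = (8 + 4*√2298) + 14787 = 14795 + 4*√2298 ≈ 14987.)
D = 15492 (D = 6*11 + 15426 = 66 + 15426 = 15492)
k - D = (14795 + 4*√2298) - 1*15492 = (14795 + 4*√2298) - 15492 = -697 + 4*√2298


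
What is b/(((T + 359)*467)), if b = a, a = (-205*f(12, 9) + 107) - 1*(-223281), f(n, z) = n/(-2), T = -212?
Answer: 224618/68649 ≈ 3.2720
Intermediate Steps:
f(n, z) = -n/2 (f(n, z) = n*(-½) = -n/2)
a = 224618 (a = (-(-205)*12/2 + 107) - 1*(-223281) = (-205*(-6) + 107) + 223281 = (1230 + 107) + 223281 = 1337 + 223281 = 224618)
b = 224618
b/(((T + 359)*467)) = 224618/(((-212 + 359)*467)) = 224618/((147*467)) = 224618/68649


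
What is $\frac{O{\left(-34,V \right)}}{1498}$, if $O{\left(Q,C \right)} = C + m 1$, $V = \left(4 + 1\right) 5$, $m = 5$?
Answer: $\frac{15}{749} \approx 0.020027$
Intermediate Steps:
$V = 25$ ($V = 5 \cdot 5 = 25$)
$O{\left(Q,C \right)} = 5 + C$ ($O{\left(Q,C \right)} = C + 5 \cdot 1 = C + 5 = 5 + C$)
$\frac{O{\left(-34,V \right)}}{1498} = \frac{5 + 25}{1498} = 30 \cdot \frac{1}{1498} = \frac{15}{749}$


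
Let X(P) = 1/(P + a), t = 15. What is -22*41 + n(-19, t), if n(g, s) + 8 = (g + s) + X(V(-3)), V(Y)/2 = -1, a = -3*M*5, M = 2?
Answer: -29249/32 ≈ -914.03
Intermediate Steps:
a = -30 (a = -3*2*5 = -6*5 = -30)
V(Y) = -2 (V(Y) = 2*(-1) = -2)
X(P) = 1/(-30 + P) (X(P) = 1/(P - 30) = 1/(-30 + P))
n(g, s) = -257/32 + g + s (n(g, s) = -8 + ((g + s) + 1/(-30 - 2)) = -8 + ((g + s) + 1/(-32)) = -8 + ((g + s) - 1/32) = -8 + (-1/32 + g + s) = -257/32 + g + s)
-22*41 + n(-19, t) = -22*41 + (-257/32 - 19 + 15) = -902 - 385/32 = -29249/32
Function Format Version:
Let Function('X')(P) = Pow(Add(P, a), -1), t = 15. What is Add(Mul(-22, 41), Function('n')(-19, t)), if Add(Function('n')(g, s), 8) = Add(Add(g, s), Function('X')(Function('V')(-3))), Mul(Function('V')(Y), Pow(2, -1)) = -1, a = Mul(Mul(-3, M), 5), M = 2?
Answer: Rational(-29249, 32) ≈ -914.03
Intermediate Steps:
a = -30 (a = Mul(Mul(-3, 2), 5) = Mul(-6, 5) = -30)
Function('V')(Y) = -2 (Function('V')(Y) = Mul(2, -1) = -2)
Function('X')(P) = Pow(Add(-30, P), -1) (Function('X')(P) = Pow(Add(P, -30), -1) = Pow(Add(-30, P), -1))
Function('n')(g, s) = Add(Rational(-257, 32), g, s) (Function('n')(g, s) = Add(-8, Add(Add(g, s), Pow(Add(-30, -2), -1))) = Add(-8, Add(Add(g, s), Pow(-32, -1))) = Add(-8, Add(Add(g, s), Rational(-1, 32))) = Add(-8, Add(Rational(-1, 32), g, s)) = Add(Rational(-257, 32), g, s))
Add(Mul(-22, 41), Function('n')(-19, t)) = Add(Mul(-22, 41), Add(Rational(-257, 32), -19, 15)) = Add(-902, Rational(-385, 32)) = Rational(-29249, 32)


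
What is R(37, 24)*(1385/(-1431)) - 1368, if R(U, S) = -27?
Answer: -71119/53 ≈ -1341.9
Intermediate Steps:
R(37, 24)*(1385/(-1431)) - 1368 = -37395/(-1431) - 1368 = -37395*(-1)/1431 - 1368 = -27*(-1385/1431) - 1368 = 1385/53 - 1368 = -71119/53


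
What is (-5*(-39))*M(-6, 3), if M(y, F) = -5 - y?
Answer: 195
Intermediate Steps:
(-5*(-39))*M(-6, 3) = (-5*(-39))*(-5 - 1*(-6)) = 195*(-5 + 6) = 195*1 = 195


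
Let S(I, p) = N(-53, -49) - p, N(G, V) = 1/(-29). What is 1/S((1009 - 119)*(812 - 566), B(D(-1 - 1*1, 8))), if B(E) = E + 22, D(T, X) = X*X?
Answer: -29/2495 ≈ -0.011623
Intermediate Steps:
N(G, V) = -1/29
D(T, X) = X²
B(E) = 22 + E
S(I, p) = -1/29 - p
1/S((1009 - 119)*(812 - 566), B(D(-1 - 1*1, 8))) = 1/(-1/29 - (22 + 8²)) = 1/(-1/29 - (22 + 64)) = 1/(-1/29 - 1*86) = 1/(-1/29 - 86) = 1/(-2495/29) = -29/2495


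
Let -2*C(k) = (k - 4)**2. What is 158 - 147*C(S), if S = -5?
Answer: 12223/2 ≈ 6111.5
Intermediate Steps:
C(k) = -(-4 + k)**2/2 (C(k) = -(k - 4)**2/2 = -(-4 + k)**2/2)
158 - 147*C(S) = 158 - (-147)*(-4 - 5)**2/2 = 158 - (-147)*(-9)**2/2 = 158 - (-147)*81/2 = 158 - 147*(-81/2) = 158 + 11907/2 = 12223/2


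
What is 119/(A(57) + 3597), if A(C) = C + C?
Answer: 119/3711 ≈ 0.032067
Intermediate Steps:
A(C) = 2*C
119/(A(57) + 3597) = 119/(2*57 + 3597) = 119/(114 + 3597) = 119/3711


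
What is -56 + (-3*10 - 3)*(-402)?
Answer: 13210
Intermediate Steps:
-56 + (-3*10 - 3)*(-402) = -56 + (-30 - 3)*(-402) = -56 - 33*(-402) = -56 + 13266 = 13210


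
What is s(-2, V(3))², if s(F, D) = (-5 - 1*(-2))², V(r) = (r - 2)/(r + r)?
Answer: 81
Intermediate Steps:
V(r) = (-2 + r)/(2*r) (V(r) = (-2 + r)/((2*r)) = (-2 + r)*(1/(2*r)) = (-2 + r)/(2*r))
s(F, D) = 9 (s(F, D) = (-5 + 2)² = (-3)² = 9)
s(-2, V(3))² = 9² = 81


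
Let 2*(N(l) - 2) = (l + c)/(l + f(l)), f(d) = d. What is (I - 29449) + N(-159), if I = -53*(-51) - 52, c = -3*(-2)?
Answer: -5680701/212 ≈ -26796.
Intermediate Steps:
c = 6
N(l) = 2 + (6 + l)/(4*l) (N(l) = 2 + ((l + 6)/(l + l))/2 = 2 + ((6 + l)/((2*l)))/2 = 2 + ((6 + l)*(1/(2*l)))/2 = 2 + ((6 + l)/(2*l))/2 = 2 + (6 + l)/(4*l))
I = 2651 (I = 2703 - 52 = 2651)
(I - 29449) + N(-159) = (2651 - 29449) + (¾)*(2 + 3*(-159))/(-159) = -26798 + (¾)*(-1/159)*(2 - 477) = -26798 + (¾)*(-1/159)*(-475) = -26798 + 475/212 = -5680701/212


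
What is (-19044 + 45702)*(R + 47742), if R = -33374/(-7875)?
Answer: 1113716810288/875 ≈ 1.2728e+9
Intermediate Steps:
R = 33374/7875 (R = -33374*(-1/7875) = 33374/7875 ≈ 4.2380)
(-19044 + 45702)*(R + 47742) = (-19044 + 45702)*(33374/7875 + 47742) = 26658*(376001624/7875) = 1113716810288/875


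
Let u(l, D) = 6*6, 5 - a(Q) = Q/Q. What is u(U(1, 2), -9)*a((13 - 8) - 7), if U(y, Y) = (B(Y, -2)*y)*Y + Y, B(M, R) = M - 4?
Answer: 144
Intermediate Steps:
B(M, R) = -4 + M
U(y, Y) = Y + Y*y*(-4 + Y) (U(y, Y) = ((-4 + Y)*y)*Y + Y = (y*(-4 + Y))*Y + Y = Y*y*(-4 + Y) + Y = Y + Y*y*(-4 + Y))
a(Q) = 4 (a(Q) = 5 - Q/Q = 5 - 1*1 = 5 - 1 = 4)
u(l, D) = 36
u(U(1, 2), -9)*a((13 - 8) - 7) = 36*4 = 144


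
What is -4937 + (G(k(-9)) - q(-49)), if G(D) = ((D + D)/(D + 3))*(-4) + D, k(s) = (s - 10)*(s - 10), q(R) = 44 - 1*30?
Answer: -418412/91 ≈ -4597.9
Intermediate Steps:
q(R) = 14 (q(R) = 44 - 30 = 14)
k(s) = (-10 + s)² (k(s) = (-10 + s)*(-10 + s) = (-10 + s)²)
G(D) = D - 8*D/(3 + D) (G(D) = ((2*D)/(3 + D))*(-4) + D = (2*D/(3 + D))*(-4) + D = -8*D/(3 + D) + D = D - 8*D/(3 + D))
-4937 + (G(k(-9)) - q(-49)) = -4937 + ((-10 - 9)²*(-5 + (-10 - 9)²)/(3 + (-10 - 9)²) - 1*14) = -4937 + ((-19)²*(-5 + (-19)²)/(3 + (-19)²) - 14) = -4937 + (361*(-5 + 361)/(3 + 361) - 14) = -4937 + (361*356/364 - 14) = -4937 + (361*(1/364)*356 - 14) = -4937 + (32129/91 - 14) = -4937 + 30855/91 = -418412/91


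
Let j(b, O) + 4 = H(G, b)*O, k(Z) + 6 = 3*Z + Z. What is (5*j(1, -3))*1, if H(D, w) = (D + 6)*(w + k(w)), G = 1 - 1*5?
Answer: 10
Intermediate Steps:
G = -4 (G = 1 - 5 = -4)
k(Z) = -6 + 4*Z (k(Z) = -6 + (3*Z + Z) = -6 + 4*Z)
H(D, w) = (-6 + 5*w)*(6 + D) (H(D, w) = (D + 6)*(w + (-6 + 4*w)) = (6 + D)*(-6 + 5*w) = (-6 + 5*w)*(6 + D))
j(b, O) = -4 + O*(-12 + 10*b) (j(b, O) = -4 + (-36 - 6*(-4) + 30*b + 5*(-4)*b)*O = -4 + (-36 + 24 + 30*b - 20*b)*O = -4 + (-12 + 10*b)*O = -4 + O*(-12 + 10*b))
(5*j(1, -3))*1 = (5*(-4 + 2*(-3)*(-6 + 5*1)))*1 = (5*(-4 + 2*(-3)*(-6 + 5)))*1 = (5*(-4 + 2*(-3)*(-1)))*1 = (5*(-4 + 6))*1 = (5*2)*1 = 10*1 = 10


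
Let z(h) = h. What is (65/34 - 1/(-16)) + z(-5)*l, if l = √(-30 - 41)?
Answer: 537/272 - 5*I*√71 ≈ 1.9743 - 42.131*I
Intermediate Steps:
l = I*√71 (l = √(-71) = I*√71 ≈ 8.4261*I)
(65/34 - 1/(-16)) + z(-5)*l = (65/34 - 1/(-16)) - 5*I*√71 = (65*(1/34) - 1*(-1/16)) - 5*I*√71 = (65/34 + 1/16) - 5*I*√71 = 537/272 - 5*I*√71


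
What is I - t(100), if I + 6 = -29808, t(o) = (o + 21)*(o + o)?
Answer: -54014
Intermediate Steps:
t(o) = 2*o*(21 + o) (t(o) = (21 + o)*(2*o) = 2*o*(21 + o))
I = -29814 (I = -6 - 29808 = -29814)
I - t(100) = -29814 - 2*100*(21 + 100) = -29814 - 2*100*121 = -29814 - 1*24200 = -29814 - 24200 = -54014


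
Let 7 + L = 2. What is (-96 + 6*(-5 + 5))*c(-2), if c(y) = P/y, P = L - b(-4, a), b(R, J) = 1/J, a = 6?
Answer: -248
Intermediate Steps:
L = -5 (L = -7 + 2 = -5)
b(R, J) = 1/J
P = -31/6 (P = -5 - 1/6 = -5 - 1*⅙ = -5 - ⅙ = -31/6 ≈ -5.1667)
c(y) = -31/(6*y)
(-96 + 6*(-5 + 5))*c(-2) = (-96 + 6*(-5 + 5))*(-31/6/(-2)) = (-96 + 6*0)*(-31/6*(-½)) = (-96 + 0)*(31/12) = -96*31/12 = -248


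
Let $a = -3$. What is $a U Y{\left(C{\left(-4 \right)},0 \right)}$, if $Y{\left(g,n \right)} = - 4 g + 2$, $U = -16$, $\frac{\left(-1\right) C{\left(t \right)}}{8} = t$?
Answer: $-6048$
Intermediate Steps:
$C{\left(t \right)} = - 8 t$
$Y{\left(g,n \right)} = 2 - 4 g$
$a U Y{\left(C{\left(-4 \right)},0 \right)} = \left(-3\right) \left(-16\right) \left(2 - 4 \left(\left(-8\right) \left(-4\right)\right)\right) = 48 \left(2 - 128\right) = 48 \left(-126\right) = -6048$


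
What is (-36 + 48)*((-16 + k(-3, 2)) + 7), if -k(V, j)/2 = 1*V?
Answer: -36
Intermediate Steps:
k(V, j) = -2*V
(-36 + 48)*((-16 + k(-3, 2)) + 7) = (-36 + 48)*((-16 - 2*(-3)) + 7) = 12*((-16 + 6) + 7) = 12*(-10 + 7) = 12*(-3) = -36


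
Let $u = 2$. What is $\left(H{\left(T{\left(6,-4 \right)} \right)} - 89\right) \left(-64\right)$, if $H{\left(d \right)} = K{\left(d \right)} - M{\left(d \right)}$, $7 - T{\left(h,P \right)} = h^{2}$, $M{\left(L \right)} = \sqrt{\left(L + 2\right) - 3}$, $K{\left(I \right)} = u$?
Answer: $5568 + 64 i \sqrt{30} \approx 5568.0 + 350.54 i$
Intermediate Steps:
$K{\left(I \right)} = 2$
$M{\left(L \right)} = \sqrt{-1 + L}$ ($M{\left(L \right)} = \sqrt{\left(2 + L\right) - 3} = \sqrt{-1 + L}$)
$T{\left(h,P \right)} = 7 - h^{2}$
$H{\left(d \right)} = 2 - \sqrt{-1 + d}$
$\left(H{\left(T{\left(6,-4 \right)} \right)} - 89\right) \left(-64\right) = \left(\left(2 - \sqrt{-1 + \left(7 - 6^{2}\right)}\right) - 89\right) \left(-64\right) = \left(\left(2 - \sqrt{-1 + \left(7 - 36\right)}\right) - 89\right) \left(-64\right) = \left(\left(2 - \sqrt{-1 - 29}\right) - 89\right) \left(-64\right) = \left(\left(2 - \sqrt{-30}\right) - 89\right) \left(-64\right) = \left(\left(2 - i \sqrt{30}\right) - 89\right) \left(-64\right) = \left(-87 - i \sqrt{30}\right) \left(-64\right) = 5568 + 64 i \sqrt{30}$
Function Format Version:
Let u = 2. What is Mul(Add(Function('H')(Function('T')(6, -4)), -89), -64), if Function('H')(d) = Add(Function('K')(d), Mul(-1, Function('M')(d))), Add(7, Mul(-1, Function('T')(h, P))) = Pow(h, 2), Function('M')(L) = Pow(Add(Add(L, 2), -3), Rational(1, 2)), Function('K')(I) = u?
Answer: Add(5568, Mul(64, I, Pow(30, Rational(1, 2)))) ≈ Add(5568.0, Mul(350.54, I))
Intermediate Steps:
Function('K')(I) = 2
Function('M')(L) = Pow(Add(-1, L), Rational(1, 2)) (Function('M')(L) = Pow(Add(Add(2, L), -3), Rational(1, 2)) = Pow(Add(-1, L), Rational(1, 2)))
Function('T')(h, P) = Add(7, Mul(-1, Pow(h, 2)))
Function('H')(d) = Add(2, Mul(-1, Pow(Add(-1, d), Rational(1, 2))))
Mul(Add(Function('H')(Function('T')(6, -4)), -89), -64) = Mul(Add(Add(2, Mul(-1, Pow(Add(-1, Add(7, Mul(-1, Pow(6, 2)))), Rational(1, 2)))), -89), -64) = Mul(Add(Add(2, Mul(-1, Pow(Add(-1, Add(7, Mul(-1, 36))), Rational(1, 2)))), -89), -64) = Mul(Add(Add(2, Mul(-1, Pow(Add(-1, Add(7, -36)), Rational(1, 2)))), -89), -64) = Mul(Add(Add(2, Mul(-1, Pow(Add(-1, -29), Rational(1, 2)))), -89), -64) = Mul(Add(Add(2, Mul(-1, Pow(-30, Rational(1, 2)))), -89), -64) = Mul(Add(Add(2, Mul(-1, Mul(I, Pow(30, Rational(1, 2))))), -89), -64) = Mul(Add(Add(2, Mul(-1, I, Pow(30, Rational(1, 2)))), -89), -64) = Mul(Add(-87, Mul(-1, I, Pow(30, Rational(1, 2)))), -64) = Add(5568, Mul(64, I, Pow(30, Rational(1, 2))))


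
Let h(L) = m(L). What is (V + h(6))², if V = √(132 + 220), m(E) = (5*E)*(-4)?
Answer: 14752 - 960*√22 ≈ 10249.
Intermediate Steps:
m(E) = -20*E
h(L) = -20*L
V = 4*√22 (V = √352 = 4*√22 ≈ 18.762)
(V + h(6))² = (4*√22 - 20*6)² = (4*√22 - 120)² = (-120 + 4*√22)²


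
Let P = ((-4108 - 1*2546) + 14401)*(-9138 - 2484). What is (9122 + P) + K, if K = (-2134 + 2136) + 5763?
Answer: -90020747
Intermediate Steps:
K = 5765 (K = 2 + 5763 = 5765)
P = -90035634 (P = ((-4108 - 2546) + 14401)*(-11622) = (-6654 + 14401)*(-11622) = 7747*(-11622) = -90035634)
(9122 + P) + K = (9122 - 90035634) + 5765 = -90026512 + 5765 = -90020747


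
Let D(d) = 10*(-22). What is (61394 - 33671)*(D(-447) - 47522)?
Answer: -1323551466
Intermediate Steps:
D(d) = -220
(61394 - 33671)*(D(-447) - 47522) = (61394 - 33671)*(-220 - 47522) = 27723*(-47742) = -1323551466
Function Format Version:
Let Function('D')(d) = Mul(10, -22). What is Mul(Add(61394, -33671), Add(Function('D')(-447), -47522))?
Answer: -1323551466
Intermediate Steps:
Function('D')(d) = -220
Mul(Add(61394, -33671), Add(Function('D')(-447), -47522)) = Mul(Add(61394, -33671), Add(-220, -47522)) = Mul(27723, -47742) = -1323551466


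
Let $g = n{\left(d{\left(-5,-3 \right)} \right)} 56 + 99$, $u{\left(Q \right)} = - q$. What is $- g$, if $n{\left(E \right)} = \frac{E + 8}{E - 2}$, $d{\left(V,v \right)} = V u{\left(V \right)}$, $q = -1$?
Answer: $-75$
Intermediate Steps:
$u{\left(Q \right)} = 1$ ($u{\left(Q \right)} = \left(-1\right) \left(-1\right) = 1$)
$d{\left(V,v \right)} = V$ ($d{\left(V,v \right)} = V 1 = V$)
$n{\left(E \right)} = \frac{8 + E}{-2 + E}$
$g = 75$ ($g = \frac{8 - 5}{-2 - 5} \cdot 56 + 99 = \frac{1}{-7} \cdot 3 \cdot 56 + 99 = \left(- \frac{1}{7}\right) 3 \cdot 56 + 99 = \left(- \frac{3}{7}\right) 56 + 99 = -24 + 99 = 75$)
$- g = \left(-1\right) 75 = -75$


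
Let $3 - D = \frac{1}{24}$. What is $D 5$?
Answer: $\frac{355}{24} \approx 14.792$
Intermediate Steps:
$D = \frac{71}{24}$ ($D = 3 - \frac{1}{24} = \frac{71}{24} \approx 2.9583$)
$D 5 = \frac{71}{24} \cdot 5 = \frac{355}{24}$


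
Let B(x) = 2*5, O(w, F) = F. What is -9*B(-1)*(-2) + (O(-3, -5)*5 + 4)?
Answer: 159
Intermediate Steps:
B(x) = 10
-9*B(-1)*(-2) + (O(-3, -5)*5 + 4) = -90*(-2) + (-5*5 + 4) = -9*(-20) + (-25 + 4) = 180 - 21 = 159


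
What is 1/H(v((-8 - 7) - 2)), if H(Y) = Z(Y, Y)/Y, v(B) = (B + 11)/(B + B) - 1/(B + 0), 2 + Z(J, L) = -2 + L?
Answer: -1/16 ≈ -0.062500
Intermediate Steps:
Z(J, L) = -4 + L (Z(J, L) = -2 + (-2 + L) = -4 + L)
v(B) = -1/B + (11 + B)/(2*B) (v(B) = (11 + B)/((2*B)) - 1/B = (11 + B)*(1/(2*B)) - 1/B = (11 + B)/(2*B) - 1/B = -1/B + (11 + B)/(2*B))
H(Y) = (-4 + Y)/Y
1/H(v((-8 - 7) - 2)) = 1/((-4 + (9 + ((-8 - 7) - 2))/(2*((-8 - 7) - 2)))/(((9 + ((-8 - 7) - 2))/(2*((-8 - 7) - 2))))) = 1/((-4 + (9 + (-15 - 2))/(2*(-15 - 2)))/(((9 + (-15 - 2))/(2*(-15 - 2))))) = 1/((-4 + (1/2)*(9 - 17)/(-17))/(((1/2)*(9 - 17)/(-17)))) = 1/((-4 + (1/2)*(-1/17)*(-8))/(((1/2)*(-1/17)*(-8)))) = 1/((-4 + 4/17)/(4/17)) = 1/((17/4)*(-64/17)) = 1/(-16) = -1/16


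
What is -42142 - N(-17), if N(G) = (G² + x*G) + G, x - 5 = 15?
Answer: -42074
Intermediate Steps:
x = 20 (x = 5 + 15 = 20)
N(G) = G² + 21*G (N(G) = (G² + 20*G) + G = G² + 21*G)
-42142 - N(-17) = -42142 - (-17)*(21 - 17) = -42142 - (-17)*4 = -42142 - 1*(-68) = -42142 + 68 = -42074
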